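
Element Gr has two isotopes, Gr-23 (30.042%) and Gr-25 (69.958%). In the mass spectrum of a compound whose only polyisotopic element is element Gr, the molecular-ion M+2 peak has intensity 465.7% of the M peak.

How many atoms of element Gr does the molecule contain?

The M+2/M ratio from n Gr atoms is n · q/p = n · 0.69958/0.30042.
n = 4.657 × 0.30042/0.69958 = 2.00 ≈ 2

2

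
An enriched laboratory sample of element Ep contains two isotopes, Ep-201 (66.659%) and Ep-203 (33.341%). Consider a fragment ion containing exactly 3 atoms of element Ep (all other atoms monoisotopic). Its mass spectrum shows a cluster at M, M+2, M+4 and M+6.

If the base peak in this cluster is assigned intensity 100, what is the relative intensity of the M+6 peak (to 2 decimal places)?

8.34

Term probabilities: M 0.2962, M+2 0.4444, M+4 0.2223, M+6 0.0371. Base peak = M+2.
P(M+2) = C(3,1) × 0.66659^2 × 0.33341^1 = 3 × 0.44434223 × 0.33341 = 0.444444 (base)
P(M+6) = C(3,3) × 0.66659^0 × 0.33341^3 = 1 × 1.0000 × 0.0370626 = 0.037063
Relative intensity = 0.037063 / 0.444444 × 100 = 8.34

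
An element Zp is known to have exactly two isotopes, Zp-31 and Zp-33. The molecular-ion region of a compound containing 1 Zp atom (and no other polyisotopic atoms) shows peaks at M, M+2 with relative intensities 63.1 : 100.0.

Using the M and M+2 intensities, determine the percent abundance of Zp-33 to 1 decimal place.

61.3%

Let p = fractional abundance of Zp-31. I(M+2)/I(M) = [C(1,1)·p^0·(1−p)] / p^1 = 1·(1−p)/p = 100.0/63.1 = 1.5848
(1−p)/p = 1.5848/1 = 1.5848  ⇒  p = 1/(1 + 1.5848) = 0.3869
Zp-31: 38.7%, Zp-33: 61.3%.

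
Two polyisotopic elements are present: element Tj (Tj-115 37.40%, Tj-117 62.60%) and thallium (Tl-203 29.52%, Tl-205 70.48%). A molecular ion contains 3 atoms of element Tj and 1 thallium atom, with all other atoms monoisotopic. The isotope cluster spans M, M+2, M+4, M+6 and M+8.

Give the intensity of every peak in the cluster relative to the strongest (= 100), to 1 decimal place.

4.0 : 29.9 : 82.4 : 100.0 : 45.2

Element Tj pattern (n=3): 0.05231362 : 0.26268713 : 0.43968487 : 0.24531438
Thallium pattern (n=1): 0.2952 : 0.7048
Convolve the two distributions (both contribute in 2-u steps):
  M: 0.05231362×0.2952 = 0.015443
  M+2: 0.05231362×0.7048 + 0.26268713×0.2952 = 0.114416
  M+4: 0.26268713×0.7048 + 0.43968487×0.2952 = 0.314937
  M+6: 0.43968487×0.7048 + 0.24531438×0.2952 = 0.382307
  M+8: 0.24531438×0.7048 = 0.172898
Scale to base peak (0.382307) = 100: 4.0 : 29.9 : 82.4 : 100.0 : 45.2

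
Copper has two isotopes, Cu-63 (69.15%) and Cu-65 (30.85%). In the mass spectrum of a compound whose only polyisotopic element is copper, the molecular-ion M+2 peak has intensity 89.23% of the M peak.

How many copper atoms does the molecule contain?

The M+2/M ratio from n Cu atoms is n · q/p = n · 0.3085/0.6915.
n = 0.8923 × 0.6915/0.3085 = 2.00 ≈ 2

2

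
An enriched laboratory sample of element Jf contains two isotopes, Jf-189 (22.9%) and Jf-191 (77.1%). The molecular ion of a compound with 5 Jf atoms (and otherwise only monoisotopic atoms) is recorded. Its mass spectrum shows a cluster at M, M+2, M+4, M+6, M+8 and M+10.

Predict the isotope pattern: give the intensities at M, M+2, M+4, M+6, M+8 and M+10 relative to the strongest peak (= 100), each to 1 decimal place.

0.2 : 2.6 : 17.6 : 59.4 : 100.0 : 67.3

Expanding (0.229 + 0.771)^5:
P(M) = 0.229^5 = 0.000630
P(M+2) = 5 × 0.229^4 × 0.771^1 = 0.010601
P(M+4) = 10 × 0.229^3 × 0.771^2 = 0.071386
P(M+6) = 10 × 0.229^2 × 0.771^3 = 0.240344
P(M+8) = 5 × 0.229^1 × 0.771^4 = 0.404597
P(M+10) = 0.771^5 = 0.272441
The M+8 peak is largest (0.404597); scaling to 100 gives 0.2 : 2.6 : 17.6 : 59.4 : 100.0 : 67.3.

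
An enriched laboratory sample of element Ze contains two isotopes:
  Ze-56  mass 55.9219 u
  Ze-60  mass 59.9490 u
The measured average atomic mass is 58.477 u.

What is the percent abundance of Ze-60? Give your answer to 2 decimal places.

63.45%

Writing the weighted mean with unknown fraction x of Ze-56:
55.9219·x + 59.9490·(1 − x) = 58.477
(55.9219 − 59.9490)·x = 58.477 − 59.9490
x = -1.4720 / -4.0271 = 0.36552 → 36.55% Ze-56, 63.45% Ze-60.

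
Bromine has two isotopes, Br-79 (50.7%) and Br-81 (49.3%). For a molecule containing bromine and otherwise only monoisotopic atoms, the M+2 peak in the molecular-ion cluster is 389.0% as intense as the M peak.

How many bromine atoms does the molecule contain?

4

For n independent Br atoms, I(M+2)/I(M) = n · (abundance Br-81) / (abundance Br-79) = n · 0.493/0.507.
n = 3.890 × 0.507/0.493 = 4.00 ≈ 4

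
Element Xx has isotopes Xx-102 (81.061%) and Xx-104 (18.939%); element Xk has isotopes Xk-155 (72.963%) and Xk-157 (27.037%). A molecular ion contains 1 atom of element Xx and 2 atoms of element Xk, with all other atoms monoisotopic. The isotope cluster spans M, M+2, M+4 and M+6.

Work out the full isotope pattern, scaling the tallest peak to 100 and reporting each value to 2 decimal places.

Element Xx pattern (n=1): 0.81061 : 0.18939
Element Xk pattern (n=2): 0.53235994 : 0.39454013 : 0.07309994
Convolve the two distributions (both contribute in 2-u steps):
  M: 0.81061×0.53235994 = 0.431536
  M+2: 0.81061×0.39454013 + 0.18939×0.53235994 = 0.420642
  M+4: 0.81061×0.07309994 + 0.18939×0.39454013 = 0.133977
  M+6: 0.18939×0.07309994 = 0.013844
Scale to base peak (0.431536) = 100: 100.00 : 97.48 : 31.05 : 3.21

100.00 : 97.48 : 31.05 : 3.21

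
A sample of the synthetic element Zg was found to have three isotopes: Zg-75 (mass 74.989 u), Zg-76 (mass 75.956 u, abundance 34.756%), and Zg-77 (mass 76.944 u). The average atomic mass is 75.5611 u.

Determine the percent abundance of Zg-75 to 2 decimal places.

The remaining 65.244% is split between Zg-75 (fraction x) and Zg-77 (fraction 0.65244 − x).
Substituting: 74.989x + 76.944(0.65244 − x) = 49.16183264
(74.989 − 76.944)x = -1.03951072  ⇒  x = 0.53172, y = 0.12072
Zg-75: 53.17%, Zg-77: 12.07%.

53.17%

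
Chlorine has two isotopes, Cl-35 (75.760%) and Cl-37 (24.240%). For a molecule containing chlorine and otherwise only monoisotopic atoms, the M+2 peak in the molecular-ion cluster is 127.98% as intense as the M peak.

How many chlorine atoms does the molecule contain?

For n independent Cl atoms, I(M+2)/I(M) = n · (abundance Cl-37) / (abundance Cl-35) = n · 0.24240/0.75760.
n = 1.2798 × 0.75760/0.24240 = 4.00 ≈ 4

4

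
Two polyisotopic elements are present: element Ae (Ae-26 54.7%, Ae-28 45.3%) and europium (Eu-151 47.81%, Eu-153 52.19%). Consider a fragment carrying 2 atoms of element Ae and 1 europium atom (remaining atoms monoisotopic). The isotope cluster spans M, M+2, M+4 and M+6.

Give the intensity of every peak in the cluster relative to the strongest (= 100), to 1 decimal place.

36.4 : 100.0 : 90.8 : 27.2

Element Ae pattern (n=2): 0.299209 : 0.495582 : 0.205209
Europium pattern (n=1): 0.4781 : 0.5219
Convolve the two distributions (both contribute in 2-u steps):
  M: 0.299209×0.4781 = 0.143052
  M+2: 0.299209×0.5219 + 0.495582×0.4781 = 0.393095
  M+4: 0.495582×0.5219 + 0.205209×0.4781 = 0.356755
  M+6: 0.205209×0.5219 = 0.107099
Scale to base peak (0.393095) = 100: 36.4 : 100.0 : 90.8 : 27.2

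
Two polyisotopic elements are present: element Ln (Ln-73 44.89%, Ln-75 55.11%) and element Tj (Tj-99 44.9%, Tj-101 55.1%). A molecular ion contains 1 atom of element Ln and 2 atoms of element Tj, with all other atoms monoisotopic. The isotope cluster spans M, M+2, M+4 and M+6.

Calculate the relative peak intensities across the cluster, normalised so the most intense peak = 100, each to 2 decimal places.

Element Ln pattern (n=1): 0.4489 : 0.5511
Element Tj pattern (n=2): 0.201601 : 0.494798 : 0.303601
Convolve the two distributions (both contribute in 2-u steps):
  M: 0.4489×0.201601 = 0.090499
  M+2: 0.4489×0.494798 + 0.5511×0.201601 = 0.333217
  M+4: 0.4489×0.303601 + 0.5511×0.494798 = 0.408970
  M+6: 0.5511×0.303601 = 0.167315
Scale to base peak (0.408970) = 100: 22.13 : 81.48 : 100.00 : 40.91

22.13 : 81.48 : 100.00 : 40.91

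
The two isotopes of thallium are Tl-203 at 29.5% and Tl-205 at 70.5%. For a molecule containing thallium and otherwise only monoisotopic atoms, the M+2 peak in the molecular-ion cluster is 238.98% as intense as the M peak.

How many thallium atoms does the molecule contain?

1

The M+2/M ratio from n Tl atoms is n · q/p = n · 0.705/0.295.
n = 2.3898 × 0.295/0.705 = 1.00 ≈ 1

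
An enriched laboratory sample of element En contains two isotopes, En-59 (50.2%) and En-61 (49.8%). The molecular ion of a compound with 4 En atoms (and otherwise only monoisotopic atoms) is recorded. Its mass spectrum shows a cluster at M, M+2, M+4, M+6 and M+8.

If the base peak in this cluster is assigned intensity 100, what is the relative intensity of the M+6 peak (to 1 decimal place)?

66.1

Binomial terms of (0.502 + 0.498)^4: M 0.0635, M+2 0.2520, M+4 0.3750, M+6 0.2480, M+8 0.0615 → M+4 is the base peak.
P(M+4) = C(4,2) × 0.502^2 × 0.498^2 = 6 × 0.252004 × 0.248004 = 0.374988 (base)
P(M+6) = C(4,3) × 0.502^1 × 0.498^3 = 4 × 0.5020 × 0.12350599 = 0.248000
Relative intensity = 0.248000 / 0.374988 × 100 = 66.1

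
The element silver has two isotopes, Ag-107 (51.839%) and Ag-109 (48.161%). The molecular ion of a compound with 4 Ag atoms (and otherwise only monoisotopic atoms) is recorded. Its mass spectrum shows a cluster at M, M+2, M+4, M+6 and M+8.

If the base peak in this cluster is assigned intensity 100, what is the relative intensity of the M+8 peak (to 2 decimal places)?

14.39

Binomial terms of (0.51839 + 0.48161)^4: M 0.0722, M+2 0.2684, M+4 0.3740, M+6 0.2316, M+8 0.0538 → M+4 is the base peak.
P(M+4) = C(4,2) × 0.51839^2 × 0.48161^2 = 6 × 0.26872819 × 0.23194819 = 0.373986 (base)
P(M+8) = C(4,4) × 0.51839^0 × 0.48161^4 = 1 × 1.0000 × 0.05379996 = 0.053800
Relative intensity = 0.053800 / 0.373986 × 100 = 14.39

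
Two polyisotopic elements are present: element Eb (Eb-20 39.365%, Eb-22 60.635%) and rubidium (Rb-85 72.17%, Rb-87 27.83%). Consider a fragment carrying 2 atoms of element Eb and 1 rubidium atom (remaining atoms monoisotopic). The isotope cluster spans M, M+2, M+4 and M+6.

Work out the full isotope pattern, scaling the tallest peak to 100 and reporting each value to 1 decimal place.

28.1 : 97.4 : 100.0 : 25.7

Element Eb pattern (n=2): 0.15496032 : 0.47737935 : 0.36766032
Rubidium pattern (n=1): 0.7217 : 0.2783
Convolve the two distributions (both contribute in 2-u steps):
  M: 0.15496032×0.7217 = 0.111835
  M+2: 0.15496032×0.2783 + 0.47737935×0.7217 = 0.387650
  M+4: 0.47737935×0.2783 + 0.36766032×0.7217 = 0.398195
  M+6: 0.36766032×0.2783 = 0.102320
Scale to base peak (0.398195) = 100: 28.1 : 97.4 : 100.0 : 25.7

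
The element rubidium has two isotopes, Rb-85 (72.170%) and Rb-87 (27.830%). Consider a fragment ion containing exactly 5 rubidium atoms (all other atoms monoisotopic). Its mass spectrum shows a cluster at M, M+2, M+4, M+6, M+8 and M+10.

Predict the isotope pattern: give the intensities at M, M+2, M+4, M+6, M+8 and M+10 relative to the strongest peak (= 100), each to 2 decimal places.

51.86 : 100.00 : 77.12 : 29.74 : 5.73 : 0.44

Expanding (0.72170 + 0.27830)^5:
P(M) = 0.72170^5 = 0.195787
P(M+2) = 5 × 0.72170^4 × 0.27830^1 = 0.377494
P(M+4) = 10 × 0.72170^3 × 0.27830^2 = 0.291136
P(M+6) = 10 × 0.72170^2 × 0.27830^3 = 0.112267
P(M+8) = 5 × 0.72170^1 × 0.27830^4 = 0.021646
P(M+10) = 0.27830^5 = 0.001669
The M+2 peak is largest (0.377494); scaling to 100 gives 51.86 : 100.00 : 77.12 : 29.74 : 5.73 : 0.44.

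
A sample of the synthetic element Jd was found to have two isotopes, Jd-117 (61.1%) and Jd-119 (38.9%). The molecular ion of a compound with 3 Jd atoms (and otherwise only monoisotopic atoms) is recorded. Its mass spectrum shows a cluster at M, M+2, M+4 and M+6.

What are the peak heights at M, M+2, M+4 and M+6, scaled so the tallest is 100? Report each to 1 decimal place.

52.4 : 100.0 : 63.7 : 13.5

Each Jd atom is independently Jd-117 (p = 0.611) or Jd-119 (q = 0.389); the cluster is the binomial expansion (p + q)^3.
P(M) = 0.611^3 = 0.228099
P(M+2) = 3 × 0.611^2 × 0.389^1 = 0.435666
P(M+4) = 3 × 0.611^1 × 0.389^2 = 0.277371
P(M+6) = 0.389^3 = 0.058864
The M+2 peak is largest (0.435666); scaling to 100 gives 52.4 : 100.0 : 63.7 : 13.5.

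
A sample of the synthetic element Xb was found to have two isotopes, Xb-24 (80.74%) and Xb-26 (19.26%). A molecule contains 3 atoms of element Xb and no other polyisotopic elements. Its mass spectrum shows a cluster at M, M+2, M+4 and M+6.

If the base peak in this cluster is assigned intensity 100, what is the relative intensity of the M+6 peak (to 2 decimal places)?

1.36

Binomial terms of (0.8074 + 0.1926)^3: M 0.5263, M+2 0.3767, M+4 0.0899, M+6 0.0071 → M is the base peak.
P(M) = C(3,0) × 0.8074^3 × 0.1926^0 = 1 × 0.52633983 × 1.0000 = 0.526340 (base)
P(M+6) = C(3,3) × 0.8074^0 × 0.1926^3 = 1 × 1.0000 × 0.00714445 = 0.007144
Relative intensity = 0.007144 / 0.526340 × 100 = 1.36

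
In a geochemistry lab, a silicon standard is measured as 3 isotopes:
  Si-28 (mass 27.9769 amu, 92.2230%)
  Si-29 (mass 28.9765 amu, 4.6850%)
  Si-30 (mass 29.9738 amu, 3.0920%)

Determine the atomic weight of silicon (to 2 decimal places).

28.09 amu

The abundance-weighted mean is 0.922230 × 27.9769 + 0.046850 × 28.9765 + 0.030920 × 29.9738
= 25.80114 + 1.35755 + 0.92679 = 28.08548 amu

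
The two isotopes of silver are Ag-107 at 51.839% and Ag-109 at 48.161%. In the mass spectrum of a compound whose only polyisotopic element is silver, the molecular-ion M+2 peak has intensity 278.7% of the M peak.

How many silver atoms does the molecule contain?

The M+2/M ratio from n Ag atoms is n · q/p = n · 0.48161/0.51839.
n = 2.787 × 0.51839/0.48161 = 3.00 ≈ 3

3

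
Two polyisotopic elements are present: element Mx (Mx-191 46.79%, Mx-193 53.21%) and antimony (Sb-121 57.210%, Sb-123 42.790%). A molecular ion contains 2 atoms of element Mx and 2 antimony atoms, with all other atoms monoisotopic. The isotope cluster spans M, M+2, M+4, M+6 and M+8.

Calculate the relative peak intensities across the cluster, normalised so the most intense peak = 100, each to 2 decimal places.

19.03 : 71.75 : 100.00 : 61.03 : 13.77

Element Mx pattern (n=2): 0.21893041 : 0.49793918 : 0.28313041
Antimony pattern (n=2): 0.32729841 : 0.48960318 : 0.18309841
Convolve the two distributions (both contribute in 2-u steps):
  M: 0.21893041×0.32729841 = 0.071656
  M+2: 0.21893041×0.48960318 + 0.49793918×0.32729841 = 0.270164
  M+4: 0.21893041×0.18309841 + 0.49793918×0.48960318 + 0.28313041×0.32729841 = 0.376547
  M+6: 0.49793918×0.18309841 + 0.28313041×0.48960318 = 0.229793
  M+8: 0.28313041×0.18309841 = 0.051841
Scale to base peak (0.376547) = 100: 19.03 : 71.75 : 100.00 : 61.03 : 13.77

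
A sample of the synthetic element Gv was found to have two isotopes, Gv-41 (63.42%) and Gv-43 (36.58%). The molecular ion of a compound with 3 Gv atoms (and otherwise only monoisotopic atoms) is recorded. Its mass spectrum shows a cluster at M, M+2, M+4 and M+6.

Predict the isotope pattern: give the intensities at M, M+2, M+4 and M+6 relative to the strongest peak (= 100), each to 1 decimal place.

Each Gv atom is independently Gv-41 (p = 0.6342) or Gv-43 (q = 0.3658); the cluster is the binomial expansion (p + q)^3.
P(M) = 0.6342^3 = 0.255081
P(M+2) = 3 × 0.6342^2 × 0.3658^1 = 0.441385
P(M+4) = 3 × 0.6342^1 × 0.3658^2 = 0.254586
P(M+6) = 0.3658^3 = 0.048948
The M+2 peak is largest (0.441385); scaling to 100 gives 57.8 : 100.0 : 57.7 : 11.1.

57.8 : 100.0 : 57.7 : 11.1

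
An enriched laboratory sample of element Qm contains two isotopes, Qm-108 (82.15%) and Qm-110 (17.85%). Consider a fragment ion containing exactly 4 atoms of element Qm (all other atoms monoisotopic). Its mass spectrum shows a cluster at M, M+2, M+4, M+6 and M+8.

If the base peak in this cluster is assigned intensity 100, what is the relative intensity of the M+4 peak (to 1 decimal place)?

Term probabilities: M 0.4554, M+2 0.3958, M+4 0.1290, M+6 0.0187, M+8 0.0010. Base peak = M.
P(M) = C(4,0) × 0.8215^4 × 0.1785^0 = 1 × 0.45543906 × 1.0000 = 0.455439 (base)
P(M+4) = C(4,2) × 0.8215^2 × 0.1785^2 = 6 × 0.67486225 × 0.03186225 = 0.129016
Relative intensity = 0.129016 / 0.455439 × 100 = 28.3

28.3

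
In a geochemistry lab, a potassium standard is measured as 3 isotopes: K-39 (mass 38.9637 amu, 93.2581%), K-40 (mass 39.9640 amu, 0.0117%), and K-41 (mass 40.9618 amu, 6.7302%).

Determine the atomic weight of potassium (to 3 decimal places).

39.098 amu

The abundance-weighted mean is 0.932581 × 38.9637 + 0.000117 × 39.9640 + 0.067302 × 40.9618
= 36.33681 + 0.00468 + 2.75681 = 39.09830 amu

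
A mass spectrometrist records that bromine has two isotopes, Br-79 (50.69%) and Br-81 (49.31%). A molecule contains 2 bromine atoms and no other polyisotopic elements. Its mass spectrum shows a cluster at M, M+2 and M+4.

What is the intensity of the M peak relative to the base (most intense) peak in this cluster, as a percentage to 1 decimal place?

51.4%

(0.5069 + 0.4931)^2 gives M 0.2569, M+2 0.4999, M+4 0.2431; the largest is M+2.
P(M+2) = C(2,1) × 0.5069^1 × 0.4931^1 = 2 × 0.5069 × 0.4931 = 0.499905 (base)
P(M) = C(2,0) × 0.5069^2 × 0.4931^0 = 1 × 0.25694761 × 1.0000 = 0.256948
Relative intensity = 0.256948 / 0.499905 × 100 = 51.4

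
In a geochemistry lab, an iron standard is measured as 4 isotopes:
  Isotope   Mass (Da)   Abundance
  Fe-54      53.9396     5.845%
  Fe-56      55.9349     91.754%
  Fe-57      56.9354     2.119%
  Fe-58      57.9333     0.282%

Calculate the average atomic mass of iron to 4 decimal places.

55.8451 Da

Ar = Σ fᵢ·mᵢ = 0.05845 × 53.9396 + 0.91754 × 55.9349 + 0.02119 × 56.9354 + 0.00282 × 57.9333
= 3.15277 + 51.32251 + 1.20646 + 0.16337 = 55.84511 Da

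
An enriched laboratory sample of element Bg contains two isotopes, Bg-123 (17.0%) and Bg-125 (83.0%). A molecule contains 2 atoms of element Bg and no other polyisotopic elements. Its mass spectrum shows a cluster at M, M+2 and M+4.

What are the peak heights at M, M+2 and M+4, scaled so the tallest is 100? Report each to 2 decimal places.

Each Bg atom is independently Bg-123 (p = 0.170) or Bg-125 (q = 0.830); the cluster is the binomial expansion (p + q)^2.
P(M) = 0.170^2 = 0.028900
P(M+2) = 2 × 0.170^1 × 0.830^1 = 0.282200
P(M+4) = 0.830^2 = 0.688900
The M+4 peak is largest (0.688900); scaling to 100 gives 4.20 : 40.96 : 100.00.

4.20 : 40.96 : 100.00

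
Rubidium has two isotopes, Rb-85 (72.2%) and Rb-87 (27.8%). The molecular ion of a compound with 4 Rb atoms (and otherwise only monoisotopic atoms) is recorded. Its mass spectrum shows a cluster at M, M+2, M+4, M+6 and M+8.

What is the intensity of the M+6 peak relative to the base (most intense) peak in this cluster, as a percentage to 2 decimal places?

14.83%

Term probabilities: M 0.2717, M+2 0.4185, M+4 0.2417, M+6 0.0620, M+8 0.0060. Base peak = M+2.
P(M+2) = C(4,1) × 0.722^3 × 0.278^1 = 4 × 0.37636705 × 0.2780 = 0.418520 (base)
P(M+6) = C(4,3) × 0.722^1 × 0.278^3 = 4 × 0.7220 × 0.02148495 = 0.062049
Relative intensity = 0.062049 / 0.418520 × 100 = 14.83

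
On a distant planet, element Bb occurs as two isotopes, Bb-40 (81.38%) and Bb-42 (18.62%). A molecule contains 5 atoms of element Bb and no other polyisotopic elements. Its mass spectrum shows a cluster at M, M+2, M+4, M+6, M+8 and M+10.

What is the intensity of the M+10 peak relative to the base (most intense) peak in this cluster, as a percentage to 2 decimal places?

0.05%

Term probabilities: M 0.3569, M+2 0.4083, M+4 0.1869, M+6 0.0428, M+8 0.0049, M+10 0.0002. Base peak = M+2.
P(M+2) = C(5,1) × 0.8138^4 × 0.1862^1 = 5 × 0.43860214 × 0.1862 = 0.408339 (base)
P(M+10) = C(5,5) × 0.8138^0 × 0.1862^5 = 1 × 1.0000 × 0.00022382 = 0.000224
Relative intensity = 0.000224 / 0.408339 × 100 = 0.05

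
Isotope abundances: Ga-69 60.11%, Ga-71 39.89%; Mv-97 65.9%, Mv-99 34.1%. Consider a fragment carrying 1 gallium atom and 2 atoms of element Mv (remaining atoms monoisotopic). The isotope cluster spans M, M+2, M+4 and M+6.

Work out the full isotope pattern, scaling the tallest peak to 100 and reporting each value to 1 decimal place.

Gallium pattern (n=1): 0.6011 : 0.3989
Element Mv pattern (n=2): 0.434281 : 0.449438 : 0.116281
Convolve the two distributions (both contribute in 2-u steps):
  M: 0.6011×0.434281 = 0.261046
  M+2: 0.6011×0.449438 + 0.3989×0.434281 = 0.443392
  M+4: 0.6011×0.116281 + 0.3989×0.449438 = 0.249177
  M+6: 0.3989×0.116281 = 0.046384
Scale to base peak (0.443392) = 100: 58.9 : 100.0 : 56.2 : 10.5

58.9 : 100.0 : 56.2 : 10.5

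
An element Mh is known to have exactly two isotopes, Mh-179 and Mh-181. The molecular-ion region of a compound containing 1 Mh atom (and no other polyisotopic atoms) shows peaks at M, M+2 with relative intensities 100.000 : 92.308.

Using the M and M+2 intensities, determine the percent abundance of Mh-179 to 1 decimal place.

52.0%

If p is the fraction of Mh that is Mh-179, then I(M+2)/I(M) = [C(1,1)·p^0·(1−p)] / p^1 = 1·(1−p)/p = 92.308/100.000 = 0.9231
(1−p)/p = 0.9231/1 = 0.9231  ⇒  p = 1/(1 + 0.9231) = 0.5200
Mh-179: 52.0%, Mh-181: 48.0%.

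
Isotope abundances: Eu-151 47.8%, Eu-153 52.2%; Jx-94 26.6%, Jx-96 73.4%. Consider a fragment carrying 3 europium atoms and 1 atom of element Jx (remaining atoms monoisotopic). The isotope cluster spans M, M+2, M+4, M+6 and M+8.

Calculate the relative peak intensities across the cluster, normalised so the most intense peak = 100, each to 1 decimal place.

Europium pattern (n=3): 0.10921535 : 0.35780594 : 0.39074206 : 0.14223665
Element Jx pattern (n=1): 0.2660 : 0.7340
Convolve the two distributions (both contribute in 2-u steps):
  M: 0.10921535×0.2660 = 0.029051
  M+2: 0.10921535×0.7340 + 0.35780594×0.2660 = 0.175340
  M+4: 0.35780594×0.7340 + 0.39074206×0.2660 = 0.366567
  M+6: 0.39074206×0.7340 + 0.14223665×0.2660 = 0.324640
  M+8: 0.14223665×0.7340 = 0.104402
Scale to base peak (0.366567) = 100: 7.9 : 47.8 : 100.0 : 88.6 : 28.5

7.9 : 47.8 : 100.0 : 88.6 : 28.5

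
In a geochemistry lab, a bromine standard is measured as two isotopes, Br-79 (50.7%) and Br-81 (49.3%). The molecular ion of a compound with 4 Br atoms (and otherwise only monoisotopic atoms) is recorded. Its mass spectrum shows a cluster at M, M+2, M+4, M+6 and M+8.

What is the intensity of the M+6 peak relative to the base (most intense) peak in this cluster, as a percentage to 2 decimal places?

Binomial terms of (0.507 + 0.493)^4: M 0.0661, M+2 0.2570, M+4 0.3749, M+6 0.2430, M+8 0.0591 → M+4 is the base peak.
P(M+4) = C(4,2) × 0.507^2 × 0.493^2 = 6 × 0.257049 × 0.243049 = 0.374853 (base)
P(M+6) = C(4,3) × 0.507^1 × 0.493^3 = 4 × 0.5070 × 0.11982316 = 0.243001
Relative intensity = 0.243001 / 0.374853 × 100 = 64.83

64.83%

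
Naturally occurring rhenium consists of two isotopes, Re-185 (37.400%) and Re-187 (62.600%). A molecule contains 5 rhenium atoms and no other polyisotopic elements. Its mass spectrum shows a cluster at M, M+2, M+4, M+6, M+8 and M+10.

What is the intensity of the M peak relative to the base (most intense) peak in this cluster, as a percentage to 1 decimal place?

Binomial terms of (0.37400 + 0.62600)^5: M 0.0073, M+2 0.0612, M+4 0.2050, M+6 0.3431, M+8 0.2872, M+10 0.0961 → M+6 is the base peak.
P(M+6) = C(5,3) × 0.37400^2 × 0.62600^3 = 10 × 0.139876 × 0.24531438 = 0.343136 (base)
P(M) = C(5,0) × 0.37400^5 × 0.62600^0 = 1 × 0.00731742 × 1.0000 = 0.007317
Relative intensity = 0.007317 / 0.343136 × 100 = 2.1

2.1%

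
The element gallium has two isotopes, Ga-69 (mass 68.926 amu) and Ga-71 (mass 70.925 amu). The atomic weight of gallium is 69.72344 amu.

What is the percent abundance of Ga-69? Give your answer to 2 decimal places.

60.11%

Let x be the fractional abundance of Ga-69; then Ga-71 has abundance 1 − x.
68.926·x + 70.925·(1 − x) = 69.72344
(68.926 − 70.925)·x = 69.72344 − 70.925
x = -1.20156 / -1.999 = 0.60108 → 60.11% Ga-69, 39.89% Ga-71.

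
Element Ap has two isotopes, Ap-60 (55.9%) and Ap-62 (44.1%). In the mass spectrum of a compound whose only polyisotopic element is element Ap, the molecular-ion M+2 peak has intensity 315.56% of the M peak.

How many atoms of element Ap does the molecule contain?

4

The M+2/M ratio from n Ap atoms is n · q/p = n · 0.441/0.559.
n = 3.1556 × 0.559/0.441 = 4.00 ≈ 4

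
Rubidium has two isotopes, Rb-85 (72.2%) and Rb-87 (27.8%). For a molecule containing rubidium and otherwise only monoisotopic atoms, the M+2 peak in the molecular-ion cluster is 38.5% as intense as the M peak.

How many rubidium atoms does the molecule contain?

The M+2/M ratio from n Rb atoms is n · q/p = n · 0.278/0.722.
n = 0.385 × 0.722/0.278 = 1.00 ≈ 1

1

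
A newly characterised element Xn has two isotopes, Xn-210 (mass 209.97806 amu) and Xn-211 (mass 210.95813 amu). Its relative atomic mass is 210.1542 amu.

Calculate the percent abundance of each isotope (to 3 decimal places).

With x = fraction of Xn-210 (so Xn-211 is 1 − x):
209.97806·x + 210.95813·(1 − x) = 210.1542
(209.97806 − 210.95813)·x = 210.1542 − 210.95813
x = -0.80393 / -0.98007 = 0.82028 → 82.028% Xn-210, 17.972% Xn-211.

Xn-210: 82.028%, Xn-211: 17.972%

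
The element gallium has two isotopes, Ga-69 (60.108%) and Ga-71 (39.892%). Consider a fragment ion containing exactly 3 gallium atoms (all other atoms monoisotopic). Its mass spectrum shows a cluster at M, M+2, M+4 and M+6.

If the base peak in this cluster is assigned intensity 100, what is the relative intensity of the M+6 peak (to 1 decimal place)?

14.7

Term probabilities: M 0.2172, M+2 0.4324, M+4 0.2870, M+6 0.0635. Base peak = M+2.
P(M+2) = C(3,1) × 0.60108^2 × 0.39892^1 = 3 × 0.36129717 × 0.39892 = 0.432386 (base)
P(M+6) = C(3,3) × 0.60108^0 × 0.39892^3 = 1 × 1.0000 × 0.063483 = 0.063483
Relative intensity = 0.063483 / 0.432386 × 100 = 14.7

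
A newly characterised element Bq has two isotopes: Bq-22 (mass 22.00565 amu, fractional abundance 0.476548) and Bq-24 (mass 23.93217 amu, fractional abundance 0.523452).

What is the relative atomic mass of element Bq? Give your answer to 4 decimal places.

23.0141 amu

The abundance-weighted mean is 0.476548 × 22.00565 + 0.523452 × 23.93217
= 10.486748 + 12.527342 = 23.014090 amu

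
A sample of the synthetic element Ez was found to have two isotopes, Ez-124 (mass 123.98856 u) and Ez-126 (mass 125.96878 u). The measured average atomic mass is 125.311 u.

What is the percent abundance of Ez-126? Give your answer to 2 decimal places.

Writing the weighted mean with unknown fraction x of Ez-124:
123.98856·x + 125.96878·(1 − x) = 125.311
(123.98856 − 125.96878)·x = 125.311 − 125.96878
x = -0.65778 / -1.98022 = 0.33218 → 33.22% Ez-124, 66.78% Ez-126.

66.78%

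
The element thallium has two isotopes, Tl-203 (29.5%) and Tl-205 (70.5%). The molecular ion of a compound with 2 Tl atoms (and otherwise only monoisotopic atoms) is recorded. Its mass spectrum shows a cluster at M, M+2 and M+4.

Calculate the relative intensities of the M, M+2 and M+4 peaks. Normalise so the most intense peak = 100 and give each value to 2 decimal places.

Each Tl atom is independently Tl-203 (p = 0.295) or Tl-205 (q = 0.705); the cluster is the binomial expansion (p + q)^2.
P(M) = 0.295^2 = 0.087025
P(M+2) = 2 × 0.295^1 × 0.705^1 = 0.415950
P(M+4) = 0.705^2 = 0.497025
The M+4 peak is largest (0.497025); scaling to 100 gives 17.51 : 83.69 : 100.00.

17.51 : 83.69 : 100.00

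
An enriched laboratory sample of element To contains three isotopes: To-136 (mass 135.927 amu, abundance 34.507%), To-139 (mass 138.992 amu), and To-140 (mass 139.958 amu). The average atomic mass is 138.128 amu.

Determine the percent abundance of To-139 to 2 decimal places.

The remaining 65.493% is split between To-139 (fraction x) and To-140 (fraction 0.65493 − x).
Substituting: 138.992x + 139.958(0.65493 − x) = 91.22367011
(138.992 − 139.958)x = -0.43902283  ⇒  x = 0.45447, y = 0.20046
To-139: 45.45%, To-140: 20.05%.

45.45%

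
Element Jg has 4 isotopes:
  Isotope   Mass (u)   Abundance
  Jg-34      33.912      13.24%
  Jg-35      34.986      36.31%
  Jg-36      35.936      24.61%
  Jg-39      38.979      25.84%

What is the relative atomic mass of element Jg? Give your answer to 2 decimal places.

36.11 u

Ar = Σ fᵢ·mᵢ = 0.1324 × 33.912 + 0.3631 × 34.986 + 0.2461 × 35.936 + 0.2584 × 38.979
= 4.4899 + 12.7034 + 8.8438 + 10.0722 = 36.1093 u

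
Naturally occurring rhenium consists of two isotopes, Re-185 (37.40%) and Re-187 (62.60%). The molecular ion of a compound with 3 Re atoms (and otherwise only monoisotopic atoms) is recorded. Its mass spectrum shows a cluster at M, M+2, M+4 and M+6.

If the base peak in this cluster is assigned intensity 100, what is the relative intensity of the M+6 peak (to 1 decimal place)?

Binomial terms of (0.3740 + 0.6260)^3: M 0.0523, M+2 0.2627, M+4 0.4397, M+6 0.2453 → M+4 is the base peak.
P(M+4) = C(3,2) × 0.3740^1 × 0.6260^2 = 3 × 0.3740 × 0.391876 = 0.439685 (base)
P(M+6) = C(3,3) × 0.3740^0 × 0.6260^3 = 1 × 1.0000 × 0.24531438 = 0.245314
Relative intensity = 0.245314 / 0.439685 × 100 = 55.8

55.8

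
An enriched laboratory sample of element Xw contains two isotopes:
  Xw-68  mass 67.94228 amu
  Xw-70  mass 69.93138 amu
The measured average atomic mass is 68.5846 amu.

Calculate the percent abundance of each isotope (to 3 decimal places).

Let x be the fractional abundance of Xw-68; then Xw-70 has abundance 1 − x.
67.94228·x + 69.93138·(1 − x) = 68.5846
(67.94228 − 69.93138)·x = 68.5846 − 69.93138
x = -1.34678 / -1.98910 = 0.67708 → 67.708% Xw-68, 32.292% Xw-70.

Xw-68: 67.708%, Xw-70: 32.292%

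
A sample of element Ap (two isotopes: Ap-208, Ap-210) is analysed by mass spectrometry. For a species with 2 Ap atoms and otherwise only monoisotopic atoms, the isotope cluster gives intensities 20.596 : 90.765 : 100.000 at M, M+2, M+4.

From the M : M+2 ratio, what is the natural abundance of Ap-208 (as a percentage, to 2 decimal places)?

31.22%

Write p for the Ap-208 fraction. I(M+2)/I(M) = [C(2,1)·p^1·(1−p)] / p^2 = 2·(1−p)/p = 90.765/20.596 = 4.4069
(1−p)/p = 4.4069/2 = 2.2035  ⇒  p = 1/(1 + 2.2035) = 0.3122
Ap-208: 31.22%, Ap-210: 68.78%.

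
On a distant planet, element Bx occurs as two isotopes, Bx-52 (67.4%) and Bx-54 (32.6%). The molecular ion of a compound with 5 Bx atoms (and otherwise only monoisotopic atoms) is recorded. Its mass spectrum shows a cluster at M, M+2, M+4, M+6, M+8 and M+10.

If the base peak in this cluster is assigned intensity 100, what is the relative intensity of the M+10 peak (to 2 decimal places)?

1.09

Binomial terms of (0.674 + 0.326)^5: M 0.1391, M+2 0.3364, M+4 0.3254, M+6 0.1574, M+8 0.0381, M+10 0.0037 → M+2 is the base peak.
P(M+2) = C(5,1) × 0.674^4 × 0.326^1 = 5 × 0.20636668 × 0.3260 = 0.336378 (base)
P(M+10) = C(5,5) × 0.674^0 × 0.326^5 = 1 × 1.0000 × 0.00368204 = 0.003682
Relative intensity = 0.003682 / 0.336378 × 100 = 1.09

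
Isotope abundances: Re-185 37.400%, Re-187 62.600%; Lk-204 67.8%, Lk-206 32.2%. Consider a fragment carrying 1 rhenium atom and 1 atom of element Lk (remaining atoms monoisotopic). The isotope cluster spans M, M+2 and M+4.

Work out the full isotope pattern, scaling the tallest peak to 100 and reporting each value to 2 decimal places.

Rhenium pattern (n=1): 0.3740 : 0.6260
Element Lk pattern (n=1): 0.6780 : 0.3220
Convolve the two distributions (both contribute in 2-u steps):
  M: 0.3740×0.6780 = 0.253572
  M+2: 0.3740×0.3220 + 0.6260×0.6780 = 0.544856
  M+4: 0.6260×0.3220 = 0.201572
Scale to base peak (0.544856) = 100: 46.54 : 100.00 : 37.00

46.54 : 100.00 : 37.00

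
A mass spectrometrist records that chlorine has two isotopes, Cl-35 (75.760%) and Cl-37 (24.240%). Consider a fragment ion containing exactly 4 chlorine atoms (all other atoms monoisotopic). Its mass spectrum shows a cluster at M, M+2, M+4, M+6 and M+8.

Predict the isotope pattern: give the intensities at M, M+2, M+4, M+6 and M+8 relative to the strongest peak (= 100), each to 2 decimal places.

The 4 Cl atoms are independent, so intensities follow the terms of (0.75760 + 0.24240)^4.
P(M) = 0.75760^4 = 0.329428
P(M+2) = 4 × 0.75760^3 × 0.24240^1 = 0.421612
P(M+4) = 6 × 0.75760^2 × 0.24240^2 = 0.202347
P(M+6) = 4 × 0.75760^1 × 0.24240^3 = 0.043162
P(M+8) = 0.24240^4 = 0.003452
The M+2 peak is largest (0.421612); scaling to 100 gives 78.14 : 100.00 : 47.99 : 10.24 : 0.82.

78.14 : 100.00 : 47.99 : 10.24 : 0.82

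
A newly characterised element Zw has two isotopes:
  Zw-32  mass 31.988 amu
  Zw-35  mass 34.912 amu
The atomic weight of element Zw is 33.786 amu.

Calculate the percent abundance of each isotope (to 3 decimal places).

With x = fraction of Zw-32 (so Zw-35 is 1 − x):
31.988·x + 34.912·(1 − x) = 33.786
(31.988 − 34.912)·x = 33.786 − 34.912
x = -1.126 / -2.924 = 0.38509 → 38.509% Zw-32, 61.491% Zw-35.

Zw-32: 38.509%, Zw-35: 61.491%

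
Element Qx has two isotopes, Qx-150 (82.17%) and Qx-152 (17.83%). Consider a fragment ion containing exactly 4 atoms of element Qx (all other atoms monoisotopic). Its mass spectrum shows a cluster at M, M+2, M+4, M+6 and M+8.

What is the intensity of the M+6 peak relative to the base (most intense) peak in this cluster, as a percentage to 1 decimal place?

4.1%

(0.8217 + 0.1783)^4 gives M 0.4559, M+2 0.3957, M+4 0.1288, M+6 0.0186, M+8 0.0010; the largest is M.
P(M) = C(4,0) × 0.8217^4 × 0.1783^0 = 1 × 0.45588274 × 1.0000 = 0.455883 (base)
P(M+6) = C(4,3) × 0.8217^1 × 0.1783^3 = 4 × 0.8217 × 0.00566832 = 0.018631
Relative intensity = 0.018631 / 0.455883 × 100 = 4.1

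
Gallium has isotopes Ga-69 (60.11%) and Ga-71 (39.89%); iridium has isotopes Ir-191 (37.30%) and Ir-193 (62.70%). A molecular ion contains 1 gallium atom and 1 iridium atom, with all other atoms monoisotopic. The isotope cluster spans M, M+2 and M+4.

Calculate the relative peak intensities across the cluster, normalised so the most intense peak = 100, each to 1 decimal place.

42.7 : 100.0 : 47.6

Gallium pattern (n=1): 0.6011 : 0.3989
Iridium pattern (n=1): 0.3730 : 0.6270
Convolve the two distributions (both contribute in 2-u steps):
  M: 0.6011×0.3730 = 0.224210
  M+2: 0.6011×0.6270 + 0.3989×0.3730 = 0.525679
  M+4: 0.3989×0.6270 = 0.250110
Scale to base peak (0.525679) = 100: 42.7 : 100.0 : 47.6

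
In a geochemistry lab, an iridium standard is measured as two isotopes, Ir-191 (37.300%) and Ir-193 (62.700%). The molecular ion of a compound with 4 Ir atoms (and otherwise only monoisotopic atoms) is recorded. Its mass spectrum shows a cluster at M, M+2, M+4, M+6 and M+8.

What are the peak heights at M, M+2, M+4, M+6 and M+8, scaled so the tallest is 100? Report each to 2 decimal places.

5.26 : 35.39 : 89.23 : 100.00 : 42.02

The 4 Ir atoms are independent, so intensities follow the terms of (0.37300 + 0.62700)^4.
P(M) = 0.37300^4 = 0.019357
P(M+2) = 4 × 0.37300^3 × 0.62700^1 = 0.130153
P(M+4) = 6 × 0.37300^2 × 0.62700^2 = 0.328174
P(M+6) = 4 × 0.37300^1 × 0.62700^3 = 0.367766
P(M+8) = 0.62700^4 = 0.154550
The M+6 peak is largest (0.367766); scaling to 100 gives 5.26 : 35.39 : 89.23 : 100.00 : 42.02.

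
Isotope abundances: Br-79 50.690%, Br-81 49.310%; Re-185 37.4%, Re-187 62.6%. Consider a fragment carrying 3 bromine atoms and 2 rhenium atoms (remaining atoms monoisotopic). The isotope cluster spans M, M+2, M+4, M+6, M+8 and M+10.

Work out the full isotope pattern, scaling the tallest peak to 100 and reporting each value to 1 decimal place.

5.4 : 33.7 : 82.8 : 100.0 : 59.3 : 13.9

Bromine pattern (n=3): 0.13024674 : 0.3801026 : 0.36975457 : 0.11989609
Rhenium pattern (n=2): 0.139876 : 0.468248 : 0.391876
Convolve the two distributions (both contribute in 2-u steps):
  M: 0.13024674×0.139876 = 0.018218
  M+2: 0.13024674×0.468248 + 0.3801026×0.139876 = 0.114155
  M+4: 0.13024674×0.391876 + 0.3801026×0.468248 + 0.36975457×0.139876 = 0.280743
  M+6: 0.3801026×0.391876 + 0.36975457×0.468248 + 0.11989609×0.139876 = 0.338861
  M+8: 0.36975457×0.391876 + 0.11989609×0.468248 = 0.201039
  M+10: 0.11989609×0.391876 = 0.046984
Scale to base peak (0.338861) = 100: 5.4 : 33.7 : 82.8 : 100.0 : 59.3 : 13.9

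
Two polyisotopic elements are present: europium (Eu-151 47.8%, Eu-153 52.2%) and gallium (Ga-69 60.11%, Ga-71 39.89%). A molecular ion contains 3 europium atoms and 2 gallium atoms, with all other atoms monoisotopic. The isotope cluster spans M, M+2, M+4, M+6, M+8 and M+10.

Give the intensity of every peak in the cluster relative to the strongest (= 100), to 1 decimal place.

12.0 : 55.0 : 100.0 : 89.6 : 39.5 : 6.9

Europium pattern (n=3): 0.10921535 : 0.35780594 : 0.39074206 : 0.14223665
Gallium pattern (n=2): 0.36132121 : 0.47955758 : 0.15912121
Convolve the two distributions (both contribute in 2-u steps):
  M: 0.10921535×0.36132121 = 0.039462
  M+2: 0.10921535×0.47955758 + 0.35780594×0.36132121 = 0.181658
  M+4: 0.10921535×0.15912121 + 0.35780594×0.47955758 + 0.39074206×0.36132121 = 0.330150
  M+6: 0.35780594×0.15912121 + 0.39074206×0.47955758 + 0.14223665×0.36132121 = 0.295711
  M+8: 0.39074206×0.15912121 + 0.14223665×0.47955758 = 0.130386
  M+10: 0.14223665×0.15912121 = 0.022633
Scale to base peak (0.330150) = 100: 12.0 : 55.0 : 100.0 : 89.6 : 39.5 : 6.9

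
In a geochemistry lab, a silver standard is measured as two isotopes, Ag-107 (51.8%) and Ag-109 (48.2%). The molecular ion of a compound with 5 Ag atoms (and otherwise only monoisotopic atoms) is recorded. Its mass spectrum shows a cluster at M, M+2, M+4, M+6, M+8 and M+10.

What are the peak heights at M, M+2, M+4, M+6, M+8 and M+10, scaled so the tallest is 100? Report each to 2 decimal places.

11.55 : 53.73 : 100.00 : 93.05 : 43.29 : 8.06

Each Ag atom is independently Ag-107 (p = 0.518) or Ag-109 (q = 0.482); the cluster is the binomial expansion (p + q)^5.
P(M) = 0.518^5 = 0.037295
P(M+2) = 5 × 0.518^4 × 0.482^1 = 0.173515
P(M+4) = 10 × 0.518^3 × 0.482^2 = 0.322911
P(M+6) = 10 × 0.518^2 × 0.482^3 = 0.300470
P(M+8) = 5 × 0.518^1 × 0.482^4 = 0.139794
P(M+10) = 0.482^5 = 0.026016
The M+4 peak is largest (0.322911); scaling to 100 gives 11.55 : 53.73 : 100.00 : 93.05 : 43.29 : 8.06.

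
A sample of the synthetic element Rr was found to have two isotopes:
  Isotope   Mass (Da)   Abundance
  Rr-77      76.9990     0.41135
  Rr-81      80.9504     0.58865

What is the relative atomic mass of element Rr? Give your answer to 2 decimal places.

79.32 Da

Weight each isotope mass by its fractional abundance: 0.41135 × 76.9990 + 0.58865 × 80.9504
= 31.67354 + 47.65145 = 79.32499 Da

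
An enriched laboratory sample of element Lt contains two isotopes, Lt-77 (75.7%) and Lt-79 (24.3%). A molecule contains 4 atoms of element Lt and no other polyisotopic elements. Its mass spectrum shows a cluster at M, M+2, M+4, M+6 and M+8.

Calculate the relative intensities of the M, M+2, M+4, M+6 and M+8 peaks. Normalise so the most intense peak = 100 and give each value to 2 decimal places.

Expanding (0.757 + 0.243)^4:
P(M) = 0.757^4 = 0.328385
P(M+2) = 4 × 0.757^3 × 0.243^1 = 0.421652
P(M+4) = 6 × 0.757^2 × 0.243^2 = 0.203028
P(M+6) = 4 × 0.757^1 × 0.243^3 = 0.043448
P(M+8) = 0.243^4 = 0.003487
The M+2 peak is largest (0.421652); scaling to 100 gives 77.88 : 100.00 : 48.15 : 10.30 : 0.83.

77.88 : 100.00 : 48.15 : 10.30 : 0.83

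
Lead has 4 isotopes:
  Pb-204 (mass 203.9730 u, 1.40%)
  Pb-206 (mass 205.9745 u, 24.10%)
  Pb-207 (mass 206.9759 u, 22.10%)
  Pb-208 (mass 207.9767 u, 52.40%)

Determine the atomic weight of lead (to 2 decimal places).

Ar = Σ fᵢ·mᵢ = 0.0140 × 203.9730 + 0.2410 × 205.9745 + 0.2210 × 206.9759 + 0.5240 × 207.9767
= 2.85562 + 49.63985 + 45.74167 + 108.97979 = 207.21693 u

207.22 u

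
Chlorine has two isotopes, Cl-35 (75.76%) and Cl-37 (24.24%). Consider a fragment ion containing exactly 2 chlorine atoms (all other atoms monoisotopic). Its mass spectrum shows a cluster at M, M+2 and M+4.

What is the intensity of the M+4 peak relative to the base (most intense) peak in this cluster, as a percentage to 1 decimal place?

Binomial terms of (0.7576 + 0.2424)^2: M 0.5740, M+2 0.3673, M+4 0.0588 → M is the base peak.
P(M) = C(2,0) × 0.7576^2 × 0.2424^0 = 1 × 0.57395776 × 1.0000 = 0.573958 (base)
P(M+4) = C(2,2) × 0.7576^0 × 0.2424^2 = 1 × 1.0000 × 0.05875776 = 0.058758
Relative intensity = 0.058758 / 0.573958 × 100 = 10.2

10.2%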